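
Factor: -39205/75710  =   - 2^( - 1) * 67^ (-1)*113^( - 1 )*7841^1 = - 7841/15142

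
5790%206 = 22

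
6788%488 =444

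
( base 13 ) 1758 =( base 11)265A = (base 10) 3453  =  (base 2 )110101111101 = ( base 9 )4656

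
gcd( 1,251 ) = 1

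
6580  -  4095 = 2485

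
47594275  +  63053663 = 110647938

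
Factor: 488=2^3*61^1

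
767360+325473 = 1092833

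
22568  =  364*62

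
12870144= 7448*1728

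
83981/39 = 2153 + 14/39  =  2153.36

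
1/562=1/562 =0.00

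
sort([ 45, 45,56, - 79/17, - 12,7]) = [-12, - 79/17, 7, 45,45,56]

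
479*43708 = 20936132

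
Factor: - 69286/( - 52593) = 2^1*3^( - 1)*7^3*47^(  -  1 )*101^1 * 373^( - 1)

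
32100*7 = 224700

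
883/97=9 + 10/97 = 9.10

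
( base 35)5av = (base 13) 2c66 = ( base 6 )50042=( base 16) 196A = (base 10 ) 6506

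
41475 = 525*79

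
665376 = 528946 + 136430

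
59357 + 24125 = 83482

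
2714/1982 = 1  +  366/991 = 1.37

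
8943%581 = 228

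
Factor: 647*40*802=20755760=   2^4*5^1*401^1*647^1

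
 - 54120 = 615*( - 88 )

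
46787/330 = 141 +257/330 = 141.78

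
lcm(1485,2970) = 2970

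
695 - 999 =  -304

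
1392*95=132240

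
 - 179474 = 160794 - 340268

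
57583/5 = 11516 + 3/5 = 11516.60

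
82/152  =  41/76 = 0.54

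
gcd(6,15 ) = 3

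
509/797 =509/797 = 0.64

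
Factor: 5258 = 2^1*11^1 * 239^1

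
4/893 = 4/893 = 0.00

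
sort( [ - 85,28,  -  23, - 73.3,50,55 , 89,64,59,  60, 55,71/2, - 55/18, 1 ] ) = [ - 85, - 73.3 , -23,  -  55/18,1, 28,71/2,50,55,55,59,60,64,89 ]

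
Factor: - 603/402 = -2^(  -  1)*3^1 = - 3/2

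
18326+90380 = 108706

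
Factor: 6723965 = 5^1*1344793^1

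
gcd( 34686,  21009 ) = 141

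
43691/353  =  123+272/353 = 123.77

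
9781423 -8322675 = 1458748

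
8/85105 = 8/85105= 0.00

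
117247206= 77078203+40169003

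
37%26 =11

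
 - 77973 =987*( - 79 ) 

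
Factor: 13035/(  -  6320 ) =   -  33/16  =  -2^ ( - 4 )  *  3^1*11^1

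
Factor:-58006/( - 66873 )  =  2^1 *3^( - 1)* 13^1*23^1 * 97^1*22291^(-1)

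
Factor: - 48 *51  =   - 2^4*3^2*17^1 = - 2448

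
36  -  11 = 25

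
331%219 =112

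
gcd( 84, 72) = 12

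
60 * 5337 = 320220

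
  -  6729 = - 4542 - 2187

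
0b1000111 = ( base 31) 29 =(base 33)25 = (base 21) 38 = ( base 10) 71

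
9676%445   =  331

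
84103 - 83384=719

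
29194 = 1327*22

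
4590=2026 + 2564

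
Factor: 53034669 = 3^4*654749^1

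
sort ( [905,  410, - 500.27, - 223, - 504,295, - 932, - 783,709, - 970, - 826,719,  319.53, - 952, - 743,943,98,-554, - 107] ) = [ - 970, - 952, - 932, - 826, - 783, - 743,-554, - 504,- 500.27, -223,-107,98,295,319.53,410, 709, 719,905,  943 ]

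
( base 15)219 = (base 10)474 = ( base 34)DW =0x1DA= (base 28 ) gq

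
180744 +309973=490717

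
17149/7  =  17149/7= 2449.86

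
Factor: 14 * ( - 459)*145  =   -2^1 * 3^3 * 5^1*7^1*17^1*29^1 = -931770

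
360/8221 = 360/8221 = 0.04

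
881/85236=881/85236 = 0.01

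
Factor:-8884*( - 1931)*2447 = 41978294788 = 2^2*1931^1*2221^1*2447^1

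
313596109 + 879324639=1192920748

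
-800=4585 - 5385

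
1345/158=1345/158 = 8.51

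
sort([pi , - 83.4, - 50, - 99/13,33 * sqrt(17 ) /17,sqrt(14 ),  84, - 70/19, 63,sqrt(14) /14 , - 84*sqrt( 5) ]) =[ - 84 * sqrt( 5) ,-83.4  , - 50,-99/13, - 70/19 , sqrt( 14 )/14,pi,  sqrt(14),33 * sqrt( 17 )/17, 63,84] 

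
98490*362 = 35653380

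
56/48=7/6 = 1.17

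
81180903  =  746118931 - 664938028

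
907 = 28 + 879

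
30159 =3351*9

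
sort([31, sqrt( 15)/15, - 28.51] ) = [ - 28.51,  sqrt (15)/15,31 ]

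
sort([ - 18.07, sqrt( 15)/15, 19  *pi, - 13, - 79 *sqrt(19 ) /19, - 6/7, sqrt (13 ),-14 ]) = [ - 79 * sqrt(  19)/19,-18.07, - 14, - 13, - 6/7, sqrt(15)/15, sqrt(13 ),19*pi]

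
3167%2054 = 1113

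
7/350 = 1/50 = 0.02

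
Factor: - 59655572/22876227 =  - 2^2*3^(-2)*11^( - 1)* 311^( - 1)*431^1*743^(-1)* 34603^1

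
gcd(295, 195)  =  5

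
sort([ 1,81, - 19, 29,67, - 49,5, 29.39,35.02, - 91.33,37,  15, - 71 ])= [-91.33, - 71, - 49, - 19, 1,5, 15,29,29.39,35.02,37,67 , 81]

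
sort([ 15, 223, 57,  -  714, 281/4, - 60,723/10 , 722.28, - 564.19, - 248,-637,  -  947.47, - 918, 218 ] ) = [ - 947.47, - 918, - 714,  -  637,-564.19,-248 , - 60, 15, 57, 281/4, 723/10,218, 223 , 722.28 ] 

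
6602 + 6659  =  13261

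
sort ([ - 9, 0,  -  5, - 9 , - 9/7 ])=[ - 9,- 9, - 5  , - 9/7,0]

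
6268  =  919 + 5349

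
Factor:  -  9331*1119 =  - 10441389= - 3^1*7^1*31^1*43^1*373^1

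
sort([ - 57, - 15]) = [  -  57,  -  15]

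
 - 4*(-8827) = 35308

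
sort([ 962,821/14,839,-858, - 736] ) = [  -  858, - 736, 821/14  ,  839,962] 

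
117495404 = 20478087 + 97017317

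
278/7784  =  1/28= 0.04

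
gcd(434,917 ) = 7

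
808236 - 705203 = 103033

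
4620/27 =1540/9 = 171.11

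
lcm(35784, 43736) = 393624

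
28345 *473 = 13407185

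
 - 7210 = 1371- 8581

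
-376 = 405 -781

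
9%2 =1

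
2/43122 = 1/21561 = 0.00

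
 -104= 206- 310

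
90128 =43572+46556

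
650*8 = 5200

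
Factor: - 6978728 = - 2^3*43^1*20287^1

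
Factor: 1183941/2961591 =3^1*11^1*37^ (  -  1 )*11959^1*26681^( - 1 )  =  394647/987197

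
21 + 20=41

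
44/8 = 11/2 = 5.50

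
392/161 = 56/23 = 2.43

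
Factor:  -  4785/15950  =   - 2^( -1 )*3^1*5^( - 1 )  =  -3/10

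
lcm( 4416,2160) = 198720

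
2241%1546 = 695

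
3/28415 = 3/28415  =  0.00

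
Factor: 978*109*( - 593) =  - 63214986 = -2^1*3^1*109^1*163^1*593^1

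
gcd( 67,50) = 1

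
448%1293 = 448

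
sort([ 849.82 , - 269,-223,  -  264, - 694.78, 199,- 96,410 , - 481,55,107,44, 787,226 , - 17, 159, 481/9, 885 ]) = [ - 694.78, - 481,-269, - 264,-223, - 96, - 17 , 44, 481/9, 55 , 107,159,  199,226 , 410, 787,849.82, 885]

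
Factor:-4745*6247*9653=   -  5^1*7^2*13^1*73^1*197^1*6247^1 =- 286134370795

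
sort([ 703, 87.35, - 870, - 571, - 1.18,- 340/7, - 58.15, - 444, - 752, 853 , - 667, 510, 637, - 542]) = [ - 870 , - 752, - 667, - 571  , - 542, - 444,  -  58.15, - 340/7, - 1.18,  87.35,510, 637, 703,  853] 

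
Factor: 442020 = 2^2*3^1*5^1*53^1*139^1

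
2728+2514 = 5242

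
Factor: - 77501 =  - 19^1*4079^1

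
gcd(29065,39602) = 1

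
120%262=120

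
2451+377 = 2828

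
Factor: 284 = 2^2 * 71^1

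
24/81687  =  8/27229 = 0.00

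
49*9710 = 475790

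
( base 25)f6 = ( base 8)575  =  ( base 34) b7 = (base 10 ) 381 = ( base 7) 1053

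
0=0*7085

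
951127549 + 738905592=1690033141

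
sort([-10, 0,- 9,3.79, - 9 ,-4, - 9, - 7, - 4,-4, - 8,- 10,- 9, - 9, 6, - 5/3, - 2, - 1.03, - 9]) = [  -  10, - 10, - 9 , - 9, - 9, - 9,-9, - 9, - 8, - 7, - 4, - 4, - 4, - 2, - 5/3,  -  1.03, 0, 3.79,  6]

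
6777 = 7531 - 754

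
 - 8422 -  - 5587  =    -  2835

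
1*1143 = 1143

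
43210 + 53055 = 96265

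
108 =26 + 82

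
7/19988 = 7/19988 = 0.00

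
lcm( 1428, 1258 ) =52836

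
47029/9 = 47029/9 = 5225.44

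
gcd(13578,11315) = 2263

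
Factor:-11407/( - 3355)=5^( - 1 )*17^1=17/5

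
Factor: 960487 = 11^1*87317^1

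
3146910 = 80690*39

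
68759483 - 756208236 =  - 687448753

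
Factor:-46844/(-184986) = 98/387 = 2^1*3^ (- 2)*7^2*43^( - 1 ) 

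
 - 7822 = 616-8438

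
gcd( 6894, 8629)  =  1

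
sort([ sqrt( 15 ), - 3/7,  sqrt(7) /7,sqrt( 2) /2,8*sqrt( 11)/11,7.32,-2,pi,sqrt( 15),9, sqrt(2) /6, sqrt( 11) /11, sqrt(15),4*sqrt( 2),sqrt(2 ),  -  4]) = [ - 4, - 2, - 3/7,sqrt(2 ) /6,sqrt(11) /11,sqrt( 7) /7, sqrt(2) /2 , sqrt(2), 8*sqrt(11 )/11, pi,sqrt ( 15 ),sqrt(15 ) , sqrt(15 ), 4*sqrt(2),7.32,9 ] 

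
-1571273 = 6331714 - 7902987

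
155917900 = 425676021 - 269758121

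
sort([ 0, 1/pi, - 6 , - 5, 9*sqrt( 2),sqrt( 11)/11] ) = [ - 6, -5,0 , sqrt (11)/11, 1/pi,9*sqrt(2)] 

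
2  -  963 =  - 961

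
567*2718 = 1541106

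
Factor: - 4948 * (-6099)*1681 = 50728969212 = 2^2*3^1*19^1*41^2*107^1*1237^1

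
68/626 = 34/313=0.11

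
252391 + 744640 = 997031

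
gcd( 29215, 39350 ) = 5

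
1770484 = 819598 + 950886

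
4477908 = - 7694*( - 582 )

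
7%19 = 7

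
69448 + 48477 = 117925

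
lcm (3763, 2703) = 191913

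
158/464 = 79/232 = 0.34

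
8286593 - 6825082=1461511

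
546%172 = 30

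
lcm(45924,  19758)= 1699188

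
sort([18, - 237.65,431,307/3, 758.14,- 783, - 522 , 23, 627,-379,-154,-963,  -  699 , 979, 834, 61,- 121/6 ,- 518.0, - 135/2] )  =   [ - 963, - 783, - 699,- 522,-518.0, - 379, - 237.65, - 154 , - 135/2, - 121/6, 18, 23,61, 307/3, 431, 627, 758.14, 834, 979]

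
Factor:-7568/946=-8 = -2^3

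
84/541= 84/541 = 0.16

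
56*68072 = 3812032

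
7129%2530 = 2069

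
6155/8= 6155/8 = 769.38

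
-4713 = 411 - 5124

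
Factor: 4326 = 2^1*3^1 * 7^1*103^1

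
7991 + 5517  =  13508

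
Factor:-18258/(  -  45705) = 6086/15235 = 2^1*5^( - 1)*11^( - 1)*17^1 * 179^1 * 277^( - 1)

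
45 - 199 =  - 154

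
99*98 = 9702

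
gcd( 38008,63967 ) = 1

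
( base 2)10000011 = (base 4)2003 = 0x83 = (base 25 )56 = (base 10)131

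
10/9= 10/9 = 1.11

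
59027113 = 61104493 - 2077380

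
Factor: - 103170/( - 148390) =543/781 = 3^1 * 11^(-1)*71^ ( - 1 )  *181^1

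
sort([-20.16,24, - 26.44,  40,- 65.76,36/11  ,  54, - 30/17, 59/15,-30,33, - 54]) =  [ - 65.76, - 54, - 30, - 26.44, - 20.16, - 30/17, 36/11 , 59/15,24,33, 40 , 54 ]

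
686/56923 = 686/56923 = 0.01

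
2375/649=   2375/649 = 3.66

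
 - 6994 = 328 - 7322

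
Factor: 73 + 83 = 2^2*3^1*13^1 = 156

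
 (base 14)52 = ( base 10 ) 72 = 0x48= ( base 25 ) 2m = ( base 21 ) 39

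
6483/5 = 6483/5 = 1296.60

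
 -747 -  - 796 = 49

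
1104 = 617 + 487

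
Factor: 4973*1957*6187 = 60212880107 = 19^1*23^1*103^1*269^1 * 4973^1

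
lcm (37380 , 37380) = 37380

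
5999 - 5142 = 857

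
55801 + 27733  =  83534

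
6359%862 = 325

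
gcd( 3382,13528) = 3382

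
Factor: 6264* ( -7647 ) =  - 2^3*3^4 * 29^1*2549^1 = -47900808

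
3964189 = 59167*67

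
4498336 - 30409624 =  - 25911288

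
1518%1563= 1518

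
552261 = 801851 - 249590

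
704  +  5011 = 5715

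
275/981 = 275/981 = 0.28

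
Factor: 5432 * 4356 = 2^5*3^2*7^1* 11^2*97^1 = 23661792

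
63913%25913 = 12087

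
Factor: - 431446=  -  2^1*215723^1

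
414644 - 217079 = 197565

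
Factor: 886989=3^1*295663^1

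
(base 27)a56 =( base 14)29cb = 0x1d07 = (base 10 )7431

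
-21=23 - 44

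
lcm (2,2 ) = 2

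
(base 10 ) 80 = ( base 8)120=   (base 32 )2g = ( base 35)2A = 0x50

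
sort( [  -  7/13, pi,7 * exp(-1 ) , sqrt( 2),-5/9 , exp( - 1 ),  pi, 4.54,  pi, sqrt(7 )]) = [ - 5/9 ,-7/13, exp (  -  1),sqrt(2),  7*exp(-1),sqrt( 7),pi, pi, pi,  4.54 ]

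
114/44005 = 114/44005  =  0.00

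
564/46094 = 282/23047 = 0.01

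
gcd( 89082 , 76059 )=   9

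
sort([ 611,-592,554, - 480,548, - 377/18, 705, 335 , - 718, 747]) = [ - 718, - 592, - 480, - 377/18, 335,548,554, 611, 705, 747 ]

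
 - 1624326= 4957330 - 6581656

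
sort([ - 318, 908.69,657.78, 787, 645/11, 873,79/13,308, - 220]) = [ - 318, -220,  79/13,645/11, 308, 657.78 , 787, 873,908.69]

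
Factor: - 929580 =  - 2^2*3^1*5^1 * 15493^1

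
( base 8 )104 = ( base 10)68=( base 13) 53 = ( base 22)32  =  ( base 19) 3b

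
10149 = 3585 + 6564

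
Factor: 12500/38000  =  25/76 = 2^( - 2 )*5^2 * 19^(-1 )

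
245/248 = 245/248 = 0.99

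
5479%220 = 199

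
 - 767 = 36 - 803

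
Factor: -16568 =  - 2^3*19^1*109^1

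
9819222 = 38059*258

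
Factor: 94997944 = 2^3*37^1*320939^1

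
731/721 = 731/721 = 1.01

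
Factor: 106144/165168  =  214/333 = 2^1*3^ ( - 2)*37^(  -  1)  *  107^1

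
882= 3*294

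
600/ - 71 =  - 600/71 = - 8.45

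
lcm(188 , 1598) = 3196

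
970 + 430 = 1400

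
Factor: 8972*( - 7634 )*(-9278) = 635471076944 = 2^4 * 11^1*347^1*2243^1*4639^1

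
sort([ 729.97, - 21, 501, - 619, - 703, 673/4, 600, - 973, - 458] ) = [ - 973,  -  703,-619,-458, - 21,673/4,501,600,729.97]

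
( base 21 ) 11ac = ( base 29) BN6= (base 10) 9924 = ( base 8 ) 23304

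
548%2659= 548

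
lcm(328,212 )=17384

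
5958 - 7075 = -1117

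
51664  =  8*6458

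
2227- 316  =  1911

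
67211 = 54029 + 13182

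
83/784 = 83/784= 0.11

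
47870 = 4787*10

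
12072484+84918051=96990535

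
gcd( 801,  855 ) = 9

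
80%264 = 80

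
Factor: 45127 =45127^1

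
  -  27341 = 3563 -30904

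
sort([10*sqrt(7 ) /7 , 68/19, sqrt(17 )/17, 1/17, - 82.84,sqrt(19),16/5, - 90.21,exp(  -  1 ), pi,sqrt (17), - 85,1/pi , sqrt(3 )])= [ - 90.21, - 85, - 82.84,1/17, sqrt(17)/17, 1/pi, exp( - 1 ),sqrt(3),pi,16/5,68/19,10 *sqrt( 7 ) /7,sqrt( 17 ),sqrt(19) ]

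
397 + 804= 1201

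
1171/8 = 146 + 3/8 = 146.38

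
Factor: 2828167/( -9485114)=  - 2^(-1)*29^1* 97523^1*4742557^(  -  1 )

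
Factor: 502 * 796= 399592 = 2^3*199^1 * 251^1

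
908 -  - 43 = 951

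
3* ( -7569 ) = - 22707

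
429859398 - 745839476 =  - 315980078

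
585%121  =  101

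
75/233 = 75/233  =  0.32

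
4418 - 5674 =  - 1256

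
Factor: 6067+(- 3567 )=2500 = 2^2 * 5^4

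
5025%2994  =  2031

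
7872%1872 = 384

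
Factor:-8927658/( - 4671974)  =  4463829/2335987 =3^4*17^( - 2)*59^( - 1)*137^( - 1)*55109^1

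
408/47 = 8 + 32/47=8.68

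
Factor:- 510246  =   - 2^1*3^3*11^1*859^1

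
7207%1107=565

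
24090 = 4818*5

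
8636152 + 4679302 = 13315454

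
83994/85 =83994/85 = 988.16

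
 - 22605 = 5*( - 4521 )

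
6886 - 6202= 684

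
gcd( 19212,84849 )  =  3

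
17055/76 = 224 + 31/76=224.41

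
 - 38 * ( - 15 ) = 570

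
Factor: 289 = 17^2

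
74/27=2 + 20/27 = 2.74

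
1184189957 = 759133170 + 425056787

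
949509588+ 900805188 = 1850314776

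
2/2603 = 2/2603 = 0.00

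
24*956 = 22944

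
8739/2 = 8739/2 = 4369.50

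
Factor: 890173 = 61^1*14593^1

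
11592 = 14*828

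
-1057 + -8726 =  - 9783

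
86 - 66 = 20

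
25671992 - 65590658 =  - 39918666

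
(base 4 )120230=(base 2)11000101100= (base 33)1et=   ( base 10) 1580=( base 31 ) 1JU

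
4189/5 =837 +4/5 = 837.80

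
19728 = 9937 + 9791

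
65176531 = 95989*679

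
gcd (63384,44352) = 24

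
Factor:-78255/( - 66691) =3^2*5^1* 17^( - 1 )*37^1* 47^1*3923^( - 1) 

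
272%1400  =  272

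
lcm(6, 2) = 6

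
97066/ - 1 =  - 97066+0/1 = - 97066.00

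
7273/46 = 7273/46= 158.11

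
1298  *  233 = 302434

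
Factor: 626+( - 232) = 394=2^1*197^1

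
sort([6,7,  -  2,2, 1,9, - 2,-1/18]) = [ - 2,  -  2, - 1/18, 1,2,6,7,9 ] 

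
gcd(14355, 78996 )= 87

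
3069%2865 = 204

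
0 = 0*180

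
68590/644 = 34295/322 =106.51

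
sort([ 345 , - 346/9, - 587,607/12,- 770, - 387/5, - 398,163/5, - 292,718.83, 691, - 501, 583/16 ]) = [ - 770, - 587,- 501, - 398, - 292, - 387/5, - 346/9,163/5, 583/16,607/12, 345, 691, 718.83]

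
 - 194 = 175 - 369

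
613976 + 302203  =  916179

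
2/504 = 1/252 =0.00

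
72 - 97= - 25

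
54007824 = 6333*8528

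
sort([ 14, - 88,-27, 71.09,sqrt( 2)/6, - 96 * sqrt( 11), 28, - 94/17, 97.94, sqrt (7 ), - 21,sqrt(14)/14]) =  [ -96 *sqrt(11),-88, - 27, - 21 , - 94/17, sqrt(2 )/6, sqrt(14)/14 , sqrt( 7 ),14, 28,71.09, 97.94] 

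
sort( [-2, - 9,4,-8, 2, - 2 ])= [-9, -8, - 2,-2 , 2, 4 ]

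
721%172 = 33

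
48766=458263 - 409497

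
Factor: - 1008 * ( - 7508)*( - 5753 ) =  - 43539072192 = -2^6*3^2*7^1*11^1*523^1*1877^1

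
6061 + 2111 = 8172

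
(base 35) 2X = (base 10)103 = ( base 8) 147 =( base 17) 61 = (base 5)403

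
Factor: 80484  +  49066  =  2^1*5^2*2591^1=129550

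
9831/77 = 9831/77 = 127.68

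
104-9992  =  -9888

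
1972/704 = 2 + 141/176 = 2.80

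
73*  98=7154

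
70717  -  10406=60311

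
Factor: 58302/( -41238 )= - 41/29 =- 29^( - 1)*41^1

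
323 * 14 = 4522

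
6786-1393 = 5393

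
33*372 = 12276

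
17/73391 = 17/73391  =  0.00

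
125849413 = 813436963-687587550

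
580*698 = 404840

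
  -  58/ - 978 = 29/489  =  0.06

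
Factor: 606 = 2^1 * 3^1*101^1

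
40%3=1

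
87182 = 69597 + 17585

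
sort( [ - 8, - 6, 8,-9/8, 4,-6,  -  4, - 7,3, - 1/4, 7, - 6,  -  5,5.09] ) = [ - 8, - 7 ,- 6, - 6, - 6, - 5, - 4,-9/8, - 1/4,3,4  ,  5.09 , 7,  8 ]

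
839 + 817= 1656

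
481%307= 174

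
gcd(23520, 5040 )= 1680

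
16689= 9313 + 7376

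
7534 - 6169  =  1365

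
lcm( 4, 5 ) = 20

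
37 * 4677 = 173049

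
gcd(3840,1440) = 480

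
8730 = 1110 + 7620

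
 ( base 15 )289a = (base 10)8695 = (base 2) 10000111110111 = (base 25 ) DMK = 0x21f7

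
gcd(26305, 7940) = 5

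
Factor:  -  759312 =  - 2^4*3^2*5273^1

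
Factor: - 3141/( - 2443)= 3^2* 7^(- 1)=9/7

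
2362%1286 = 1076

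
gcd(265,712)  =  1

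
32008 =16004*2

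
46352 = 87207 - 40855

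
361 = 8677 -8316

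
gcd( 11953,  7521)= 1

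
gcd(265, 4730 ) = 5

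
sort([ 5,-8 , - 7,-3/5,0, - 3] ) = [-8,-7, - 3,  -  3/5,0, 5]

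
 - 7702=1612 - 9314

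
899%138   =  71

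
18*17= 306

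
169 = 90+79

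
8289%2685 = 234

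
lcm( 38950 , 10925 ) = 895850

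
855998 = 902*949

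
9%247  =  9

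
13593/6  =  2265+1/2=2265.50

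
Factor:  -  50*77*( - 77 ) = 2^1*5^2*7^2*11^2 = 296450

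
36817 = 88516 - 51699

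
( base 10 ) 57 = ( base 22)2d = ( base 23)2B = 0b111001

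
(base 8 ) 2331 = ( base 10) 1241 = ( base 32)16p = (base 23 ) 27m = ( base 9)1628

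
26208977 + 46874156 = 73083133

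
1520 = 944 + 576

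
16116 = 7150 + 8966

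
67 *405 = 27135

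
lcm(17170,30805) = 1047370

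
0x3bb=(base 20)27F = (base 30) 11p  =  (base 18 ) 2h1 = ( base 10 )955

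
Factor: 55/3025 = 1/55= 5^( - 1) *11^( - 1) 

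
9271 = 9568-297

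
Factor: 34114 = 2^1*37^1 * 461^1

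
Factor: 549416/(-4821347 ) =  - 2^3*7^1*239^( - 1 )*9811^1*20173^( - 1) 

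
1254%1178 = 76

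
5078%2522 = 34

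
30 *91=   2730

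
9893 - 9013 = 880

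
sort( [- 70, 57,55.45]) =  [-70, 55.45,57] 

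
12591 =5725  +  6866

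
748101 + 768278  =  1516379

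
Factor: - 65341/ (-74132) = 2^ (-2)*19^2*43^(-1 ) * 181^1*431^( - 1 ) 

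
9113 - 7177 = 1936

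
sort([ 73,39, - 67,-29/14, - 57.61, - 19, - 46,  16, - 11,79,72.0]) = [ - 67, - 57.61, - 46, - 19, - 11, - 29/14, 16, 39, 72.0 , 73,79]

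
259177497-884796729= -625619232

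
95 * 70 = 6650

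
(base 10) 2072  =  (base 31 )24Q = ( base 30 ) 292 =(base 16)818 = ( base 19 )5E1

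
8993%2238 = 41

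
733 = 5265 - 4532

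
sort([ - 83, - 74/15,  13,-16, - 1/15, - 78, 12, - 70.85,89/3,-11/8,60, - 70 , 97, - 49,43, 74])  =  [ - 83, - 78, - 70.85,-70, - 49, - 16 , - 74/15, - 11/8, - 1/15 , 12,13,89/3,  43,60,74,97 ] 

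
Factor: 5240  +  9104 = 14344 = 2^3*11^1*163^1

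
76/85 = 76/85 = 0.89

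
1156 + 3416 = 4572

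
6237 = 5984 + 253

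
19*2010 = 38190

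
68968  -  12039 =56929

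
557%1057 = 557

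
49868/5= 49868/5 =9973.60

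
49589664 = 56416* 879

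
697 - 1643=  - 946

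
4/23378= 2/11689=0.00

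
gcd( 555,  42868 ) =1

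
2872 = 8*359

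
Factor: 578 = 2^1*17^2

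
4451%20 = 11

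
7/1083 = 7/1083=0.01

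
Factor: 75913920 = 2^6*3^2* 5^1 * 43^1 * 613^1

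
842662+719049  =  1561711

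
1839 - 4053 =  - 2214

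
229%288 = 229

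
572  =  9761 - 9189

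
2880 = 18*160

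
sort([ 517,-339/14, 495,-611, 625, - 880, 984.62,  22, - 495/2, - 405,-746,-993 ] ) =[-993, - 880,-746, - 611, - 405,- 495/2,- 339/14, 22, 495, 517, 625,984.62]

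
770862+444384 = 1215246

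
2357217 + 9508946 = 11866163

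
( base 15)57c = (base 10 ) 1242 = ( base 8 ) 2332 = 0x4DA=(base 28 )1GA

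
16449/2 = 8224 + 1/2 = 8224.50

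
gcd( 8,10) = 2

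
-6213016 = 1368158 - 7581174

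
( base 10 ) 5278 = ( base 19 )EBF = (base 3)21020111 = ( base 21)BK7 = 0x149e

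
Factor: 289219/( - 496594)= - 2^ ( - 1 )*449^(-1 )*523^1 = -523/898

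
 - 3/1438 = -3/1438=- 0.00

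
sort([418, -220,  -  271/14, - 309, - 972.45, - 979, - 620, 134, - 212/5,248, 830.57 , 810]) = [ - 979,- 972.45 , - 620, - 309 , - 220, - 212/5, - 271/14, 134, 248, 418, 810,830.57 ] 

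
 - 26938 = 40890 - 67828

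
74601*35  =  2611035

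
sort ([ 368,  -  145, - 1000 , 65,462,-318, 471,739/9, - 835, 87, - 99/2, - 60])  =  [ - 1000, - 835, - 318, - 145, - 60, - 99/2,65,739/9,87, 368,462,471] 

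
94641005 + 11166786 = 105807791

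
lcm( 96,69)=2208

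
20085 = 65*309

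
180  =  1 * 180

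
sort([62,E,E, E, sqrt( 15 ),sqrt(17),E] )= [ E,E,E, E,sqrt (15 ),sqrt(17), 62 ] 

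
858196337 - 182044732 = 676151605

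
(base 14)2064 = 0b1010111001000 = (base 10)5576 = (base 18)h3e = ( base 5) 134301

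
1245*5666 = 7054170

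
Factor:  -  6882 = - 2^1*3^1*31^1*37^1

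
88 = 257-169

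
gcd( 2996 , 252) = 28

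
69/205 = 69/205 = 0.34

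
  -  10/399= -10/399 = -0.03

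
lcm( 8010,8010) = 8010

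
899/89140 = 899/89140 = 0.01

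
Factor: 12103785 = 3^2*5^1 *268973^1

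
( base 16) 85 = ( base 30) 4D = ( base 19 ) 70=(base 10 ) 133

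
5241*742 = 3888822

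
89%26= 11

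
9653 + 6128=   15781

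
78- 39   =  39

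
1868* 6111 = 11415348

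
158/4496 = 79/2248  =  0.04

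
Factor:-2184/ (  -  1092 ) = 2 = 2^1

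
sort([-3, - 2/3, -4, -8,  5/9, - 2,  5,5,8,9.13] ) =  [  -  8, - 4, - 3, - 2 , - 2/3,5/9 , 5, 5,8,9.13 ] 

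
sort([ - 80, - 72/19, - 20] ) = [ - 80, - 20, - 72/19]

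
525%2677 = 525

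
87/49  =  1 + 38/49 = 1.78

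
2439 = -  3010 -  - 5449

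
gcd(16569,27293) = 7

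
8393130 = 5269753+3123377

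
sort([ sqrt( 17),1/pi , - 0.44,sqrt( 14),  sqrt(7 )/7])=[-0.44, 1/pi, sqrt( 7)/7, sqrt(14), sqrt( 17) ] 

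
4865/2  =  2432 + 1/2 = 2432.50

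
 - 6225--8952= 2727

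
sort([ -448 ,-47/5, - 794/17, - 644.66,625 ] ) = [-644.66,- 448,-794/17,-47/5, 625 ]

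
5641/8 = 5641/8 = 705.12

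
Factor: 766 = 2^1*383^1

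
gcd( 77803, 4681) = 1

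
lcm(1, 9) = 9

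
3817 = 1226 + 2591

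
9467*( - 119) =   -  1126573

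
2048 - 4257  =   - 2209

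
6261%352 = 277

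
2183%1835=348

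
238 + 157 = 395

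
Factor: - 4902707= - 463^1*10589^1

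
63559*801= 50910759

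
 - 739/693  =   - 2 + 647/693 = -1.07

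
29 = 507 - 478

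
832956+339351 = 1172307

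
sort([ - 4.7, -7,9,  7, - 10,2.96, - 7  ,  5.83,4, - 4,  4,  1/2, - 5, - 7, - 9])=[-10, - 9, - 7, - 7, - 7, - 5, - 4.7 , - 4, 1/2,2.96,4,4, 5.83,7, 9] 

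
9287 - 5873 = 3414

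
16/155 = 16/155 =0.10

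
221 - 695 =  - 474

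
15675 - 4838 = 10837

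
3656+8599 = 12255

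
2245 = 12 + 2233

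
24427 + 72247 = 96674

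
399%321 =78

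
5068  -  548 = 4520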